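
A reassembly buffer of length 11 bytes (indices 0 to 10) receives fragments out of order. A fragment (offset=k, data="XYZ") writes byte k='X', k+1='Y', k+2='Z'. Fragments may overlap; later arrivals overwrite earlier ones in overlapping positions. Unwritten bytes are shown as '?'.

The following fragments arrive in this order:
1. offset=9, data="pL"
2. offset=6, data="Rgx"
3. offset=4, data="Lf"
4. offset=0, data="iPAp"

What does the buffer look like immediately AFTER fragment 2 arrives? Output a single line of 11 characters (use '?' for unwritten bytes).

Fragment 1: offset=9 data="pL" -> buffer=?????????pL
Fragment 2: offset=6 data="Rgx" -> buffer=??????RgxpL

Answer: ??????RgxpL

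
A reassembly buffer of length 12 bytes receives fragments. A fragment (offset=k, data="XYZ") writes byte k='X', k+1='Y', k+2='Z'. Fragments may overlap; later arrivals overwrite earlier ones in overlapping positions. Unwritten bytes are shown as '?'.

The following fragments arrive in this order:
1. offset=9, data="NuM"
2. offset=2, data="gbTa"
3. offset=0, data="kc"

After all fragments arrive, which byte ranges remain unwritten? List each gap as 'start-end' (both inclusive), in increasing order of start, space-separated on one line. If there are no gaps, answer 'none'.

Answer: 6-8

Derivation:
Fragment 1: offset=9 len=3
Fragment 2: offset=2 len=4
Fragment 3: offset=0 len=2
Gaps: 6-8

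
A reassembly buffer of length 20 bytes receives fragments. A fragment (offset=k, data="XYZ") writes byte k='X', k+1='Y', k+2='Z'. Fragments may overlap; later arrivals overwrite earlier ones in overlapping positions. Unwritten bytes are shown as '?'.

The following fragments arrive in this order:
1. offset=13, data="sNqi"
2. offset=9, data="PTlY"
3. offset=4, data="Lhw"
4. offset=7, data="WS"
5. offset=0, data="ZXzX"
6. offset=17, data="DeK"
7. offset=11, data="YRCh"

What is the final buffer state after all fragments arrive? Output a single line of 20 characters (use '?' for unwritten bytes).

Answer: ZXzXLhwWSPTYRChqiDeK

Derivation:
Fragment 1: offset=13 data="sNqi" -> buffer=?????????????sNqi???
Fragment 2: offset=9 data="PTlY" -> buffer=?????????PTlYsNqi???
Fragment 3: offset=4 data="Lhw" -> buffer=????Lhw??PTlYsNqi???
Fragment 4: offset=7 data="WS" -> buffer=????LhwWSPTlYsNqi???
Fragment 5: offset=0 data="ZXzX" -> buffer=ZXzXLhwWSPTlYsNqi???
Fragment 6: offset=17 data="DeK" -> buffer=ZXzXLhwWSPTlYsNqiDeK
Fragment 7: offset=11 data="YRCh" -> buffer=ZXzXLhwWSPTYRChqiDeK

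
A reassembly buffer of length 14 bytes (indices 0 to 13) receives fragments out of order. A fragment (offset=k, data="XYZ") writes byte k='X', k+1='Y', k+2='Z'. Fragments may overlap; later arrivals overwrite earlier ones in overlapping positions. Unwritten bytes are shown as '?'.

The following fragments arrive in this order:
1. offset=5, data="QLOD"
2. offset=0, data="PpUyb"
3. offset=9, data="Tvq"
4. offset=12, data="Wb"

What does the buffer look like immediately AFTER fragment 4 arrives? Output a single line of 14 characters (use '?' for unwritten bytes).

Answer: PpUybQLODTvqWb

Derivation:
Fragment 1: offset=5 data="QLOD" -> buffer=?????QLOD?????
Fragment 2: offset=0 data="PpUyb" -> buffer=PpUybQLOD?????
Fragment 3: offset=9 data="Tvq" -> buffer=PpUybQLODTvq??
Fragment 4: offset=12 data="Wb" -> buffer=PpUybQLODTvqWb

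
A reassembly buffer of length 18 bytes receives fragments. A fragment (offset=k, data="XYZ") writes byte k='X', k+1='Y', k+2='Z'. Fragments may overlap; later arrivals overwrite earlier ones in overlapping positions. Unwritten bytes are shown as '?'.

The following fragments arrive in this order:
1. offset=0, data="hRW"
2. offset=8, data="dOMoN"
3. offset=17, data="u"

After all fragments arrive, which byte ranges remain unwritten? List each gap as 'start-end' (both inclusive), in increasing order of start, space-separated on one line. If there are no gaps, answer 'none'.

Answer: 3-7 13-16

Derivation:
Fragment 1: offset=0 len=3
Fragment 2: offset=8 len=5
Fragment 3: offset=17 len=1
Gaps: 3-7 13-16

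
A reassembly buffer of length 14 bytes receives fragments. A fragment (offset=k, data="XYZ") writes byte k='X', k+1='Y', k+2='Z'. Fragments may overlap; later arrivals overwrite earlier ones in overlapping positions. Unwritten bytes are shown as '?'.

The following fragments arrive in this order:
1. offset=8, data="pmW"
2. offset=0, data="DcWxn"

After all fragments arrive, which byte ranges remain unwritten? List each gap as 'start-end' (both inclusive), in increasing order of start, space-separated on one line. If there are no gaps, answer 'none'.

Answer: 5-7 11-13

Derivation:
Fragment 1: offset=8 len=3
Fragment 2: offset=0 len=5
Gaps: 5-7 11-13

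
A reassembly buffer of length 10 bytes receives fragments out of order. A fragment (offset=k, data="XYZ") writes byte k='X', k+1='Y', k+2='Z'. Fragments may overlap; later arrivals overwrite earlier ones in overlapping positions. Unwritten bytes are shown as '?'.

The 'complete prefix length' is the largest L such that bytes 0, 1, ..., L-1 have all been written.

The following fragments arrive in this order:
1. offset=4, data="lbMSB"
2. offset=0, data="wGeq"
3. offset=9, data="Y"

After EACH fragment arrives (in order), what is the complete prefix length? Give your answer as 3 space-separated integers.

Fragment 1: offset=4 data="lbMSB" -> buffer=????lbMSB? -> prefix_len=0
Fragment 2: offset=0 data="wGeq" -> buffer=wGeqlbMSB? -> prefix_len=9
Fragment 3: offset=9 data="Y" -> buffer=wGeqlbMSBY -> prefix_len=10

Answer: 0 9 10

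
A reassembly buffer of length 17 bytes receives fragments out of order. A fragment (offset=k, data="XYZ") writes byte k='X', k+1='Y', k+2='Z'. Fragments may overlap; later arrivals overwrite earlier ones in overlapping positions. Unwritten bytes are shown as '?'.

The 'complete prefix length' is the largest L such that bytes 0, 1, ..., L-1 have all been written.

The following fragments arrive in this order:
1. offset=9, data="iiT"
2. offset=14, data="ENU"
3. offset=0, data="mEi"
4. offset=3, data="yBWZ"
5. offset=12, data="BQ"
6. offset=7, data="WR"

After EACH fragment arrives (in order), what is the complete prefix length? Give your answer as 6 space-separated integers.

Fragment 1: offset=9 data="iiT" -> buffer=?????????iiT????? -> prefix_len=0
Fragment 2: offset=14 data="ENU" -> buffer=?????????iiT??ENU -> prefix_len=0
Fragment 3: offset=0 data="mEi" -> buffer=mEi??????iiT??ENU -> prefix_len=3
Fragment 4: offset=3 data="yBWZ" -> buffer=mEiyBWZ??iiT??ENU -> prefix_len=7
Fragment 5: offset=12 data="BQ" -> buffer=mEiyBWZ??iiTBQENU -> prefix_len=7
Fragment 6: offset=7 data="WR" -> buffer=mEiyBWZWRiiTBQENU -> prefix_len=17

Answer: 0 0 3 7 7 17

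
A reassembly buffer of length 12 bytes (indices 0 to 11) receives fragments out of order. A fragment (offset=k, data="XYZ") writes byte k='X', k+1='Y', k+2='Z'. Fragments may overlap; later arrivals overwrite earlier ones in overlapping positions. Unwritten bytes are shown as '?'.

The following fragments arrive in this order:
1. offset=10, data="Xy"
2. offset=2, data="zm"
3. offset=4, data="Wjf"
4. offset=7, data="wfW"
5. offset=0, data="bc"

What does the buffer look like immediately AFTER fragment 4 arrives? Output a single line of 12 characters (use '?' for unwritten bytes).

Fragment 1: offset=10 data="Xy" -> buffer=??????????Xy
Fragment 2: offset=2 data="zm" -> buffer=??zm??????Xy
Fragment 3: offset=4 data="Wjf" -> buffer=??zmWjf???Xy
Fragment 4: offset=7 data="wfW" -> buffer=??zmWjfwfWXy

Answer: ??zmWjfwfWXy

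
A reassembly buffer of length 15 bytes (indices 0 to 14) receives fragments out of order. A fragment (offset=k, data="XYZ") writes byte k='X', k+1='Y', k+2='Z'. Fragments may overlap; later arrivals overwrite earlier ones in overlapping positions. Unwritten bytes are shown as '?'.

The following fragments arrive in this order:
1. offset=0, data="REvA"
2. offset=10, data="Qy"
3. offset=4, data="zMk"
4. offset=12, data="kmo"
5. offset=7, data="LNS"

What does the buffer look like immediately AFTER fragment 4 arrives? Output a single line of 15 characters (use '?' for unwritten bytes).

Answer: REvAzMk???Qykmo

Derivation:
Fragment 1: offset=0 data="REvA" -> buffer=REvA???????????
Fragment 2: offset=10 data="Qy" -> buffer=REvA??????Qy???
Fragment 3: offset=4 data="zMk" -> buffer=REvAzMk???Qy???
Fragment 4: offset=12 data="kmo" -> buffer=REvAzMk???Qykmo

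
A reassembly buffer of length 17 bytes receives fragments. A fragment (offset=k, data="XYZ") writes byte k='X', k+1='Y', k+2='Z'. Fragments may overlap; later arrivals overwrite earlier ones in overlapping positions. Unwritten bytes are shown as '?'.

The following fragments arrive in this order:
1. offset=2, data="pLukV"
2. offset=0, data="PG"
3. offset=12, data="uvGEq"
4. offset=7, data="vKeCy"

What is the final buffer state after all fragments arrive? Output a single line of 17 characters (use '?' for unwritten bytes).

Fragment 1: offset=2 data="pLukV" -> buffer=??pLukV??????????
Fragment 2: offset=0 data="PG" -> buffer=PGpLukV??????????
Fragment 3: offset=12 data="uvGEq" -> buffer=PGpLukV?????uvGEq
Fragment 4: offset=7 data="vKeCy" -> buffer=PGpLukVvKeCyuvGEq

Answer: PGpLukVvKeCyuvGEq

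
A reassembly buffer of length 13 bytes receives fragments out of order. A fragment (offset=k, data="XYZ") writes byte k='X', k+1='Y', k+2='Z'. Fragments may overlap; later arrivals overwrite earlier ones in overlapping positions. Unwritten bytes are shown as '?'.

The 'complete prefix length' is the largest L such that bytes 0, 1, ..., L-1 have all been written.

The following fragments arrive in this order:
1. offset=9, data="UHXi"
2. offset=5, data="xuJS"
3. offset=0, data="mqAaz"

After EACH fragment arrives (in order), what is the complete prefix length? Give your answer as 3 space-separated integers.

Fragment 1: offset=9 data="UHXi" -> buffer=?????????UHXi -> prefix_len=0
Fragment 2: offset=5 data="xuJS" -> buffer=?????xuJSUHXi -> prefix_len=0
Fragment 3: offset=0 data="mqAaz" -> buffer=mqAazxuJSUHXi -> prefix_len=13

Answer: 0 0 13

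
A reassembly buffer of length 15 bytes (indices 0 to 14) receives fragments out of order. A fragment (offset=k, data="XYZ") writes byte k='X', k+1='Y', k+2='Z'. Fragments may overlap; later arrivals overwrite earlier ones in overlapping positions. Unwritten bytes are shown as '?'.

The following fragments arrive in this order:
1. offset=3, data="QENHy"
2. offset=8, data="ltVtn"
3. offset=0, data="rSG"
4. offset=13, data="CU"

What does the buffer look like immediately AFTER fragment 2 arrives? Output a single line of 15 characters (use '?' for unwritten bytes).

Fragment 1: offset=3 data="QENHy" -> buffer=???QENHy???????
Fragment 2: offset=8 data="ltVtn" -> buffer=???QENHyltVtn??

Answer: ???QENHyltVtn??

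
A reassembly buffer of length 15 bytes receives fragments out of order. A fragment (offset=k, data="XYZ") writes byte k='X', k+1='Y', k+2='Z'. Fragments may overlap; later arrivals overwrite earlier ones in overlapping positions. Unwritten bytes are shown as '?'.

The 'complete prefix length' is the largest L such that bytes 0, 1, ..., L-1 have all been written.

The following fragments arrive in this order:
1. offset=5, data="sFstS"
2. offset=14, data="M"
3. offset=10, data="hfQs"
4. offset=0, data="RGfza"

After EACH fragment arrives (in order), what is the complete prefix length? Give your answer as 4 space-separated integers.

Fragment 1: offset=5 data="sFstS" -> buffer=?????sFstS????? -> prefix_len=0
Fragment 2: offset=14 data="M" -> buffer=?????sFstS????M -> prefix_len=0
Fragment 3: offset=10 data="hfQs" -> buffer=?????sFstShfQsM -> prefix_len=0
Fragment 4: offset=0 data="RGfza" -> buffer=RGfzasFstShfQsM -> prefix_len=15

Answer: 0 0 0 15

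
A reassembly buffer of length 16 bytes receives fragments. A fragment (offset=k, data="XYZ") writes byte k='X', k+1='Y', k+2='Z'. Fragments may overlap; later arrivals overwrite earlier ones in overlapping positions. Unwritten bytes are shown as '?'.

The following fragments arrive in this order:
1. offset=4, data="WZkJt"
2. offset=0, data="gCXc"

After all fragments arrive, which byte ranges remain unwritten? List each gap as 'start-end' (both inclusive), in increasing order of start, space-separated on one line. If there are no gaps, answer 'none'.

Fragment 1: offset=4 len=5
Fragment 2: offset=0 len=4
Gaps: 9-15

Answer: 9-15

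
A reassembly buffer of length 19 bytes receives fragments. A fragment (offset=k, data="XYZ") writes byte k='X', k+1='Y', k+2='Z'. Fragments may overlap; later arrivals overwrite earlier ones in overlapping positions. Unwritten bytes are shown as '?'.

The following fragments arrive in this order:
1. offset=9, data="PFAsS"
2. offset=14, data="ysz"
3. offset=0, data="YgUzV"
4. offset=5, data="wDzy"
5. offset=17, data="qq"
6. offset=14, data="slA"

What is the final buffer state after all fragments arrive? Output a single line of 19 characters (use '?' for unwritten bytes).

Answer: YgUzVwDzyPFAsSslAqq

Derivation:
Fragment 1: offset=9 data="PFAsS" -> buffer=?????????PFAsS?????
Fragment 2: offset=14 data="ysz" -> buffer=?????????PFAsSysz??
Fragment 3: offset=0 data="YgUzV" -> buffer=YgUzV????PFAsSysz??
Fragment 4: offset=5 data="wDzy" -> buffer=YgUzVwDzyPFAsSysz??
Fragment 5: offset=17 data="qq" -> buffer=YgUzVwDzyPFAsSyszqq
Fragment 6: offset=14 data="slA" -> buffer=YgUzVwDzyPFAsSslAqq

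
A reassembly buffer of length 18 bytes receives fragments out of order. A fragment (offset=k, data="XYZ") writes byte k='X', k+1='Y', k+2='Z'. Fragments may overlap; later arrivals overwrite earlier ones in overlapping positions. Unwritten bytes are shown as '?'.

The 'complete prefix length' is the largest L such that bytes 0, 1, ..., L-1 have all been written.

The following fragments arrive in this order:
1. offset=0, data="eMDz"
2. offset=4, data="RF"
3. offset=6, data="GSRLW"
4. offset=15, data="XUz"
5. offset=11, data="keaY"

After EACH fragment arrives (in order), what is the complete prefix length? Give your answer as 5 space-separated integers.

Fragment 1: offset=0 data="eMDz" -> buffer=eMDz?????????????? -> prefix_len=4
Fragment 2: offset=4 data="RF" -> buffer=eMDzRF???????????? -> prefix_len=6
Fragment 3: offset=6 data="GSRLW" -> buffer=eMDzRFGSRLW??????? -> prefix_len=11
Fragment 4: offset=15 data="XUz" -> buffer=eMDzRFGSRLW????XUz -> prefix_len=11
Fragment 5: offset=11 data="keaY" -> buffer=eMDzRFGSRLWkeaYXUz -> prefix_len=18

Answer: 4 6 11 11 18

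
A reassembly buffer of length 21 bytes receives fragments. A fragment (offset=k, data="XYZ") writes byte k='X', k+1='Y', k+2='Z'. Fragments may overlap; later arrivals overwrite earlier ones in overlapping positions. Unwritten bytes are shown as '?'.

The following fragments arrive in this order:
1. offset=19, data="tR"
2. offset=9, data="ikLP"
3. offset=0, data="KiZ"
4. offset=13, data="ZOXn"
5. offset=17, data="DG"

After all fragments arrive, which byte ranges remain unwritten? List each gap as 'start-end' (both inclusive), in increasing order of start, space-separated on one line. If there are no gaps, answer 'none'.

Fragment 1: offset=19 len=2
Fragment 2: offset=9 len=4
Fragment 3: offset=0 len=3
Fragment 4: offset=13 len=4
Fragment 5: offset=17 len=2
Gaps: 3-8

Answer: 3-8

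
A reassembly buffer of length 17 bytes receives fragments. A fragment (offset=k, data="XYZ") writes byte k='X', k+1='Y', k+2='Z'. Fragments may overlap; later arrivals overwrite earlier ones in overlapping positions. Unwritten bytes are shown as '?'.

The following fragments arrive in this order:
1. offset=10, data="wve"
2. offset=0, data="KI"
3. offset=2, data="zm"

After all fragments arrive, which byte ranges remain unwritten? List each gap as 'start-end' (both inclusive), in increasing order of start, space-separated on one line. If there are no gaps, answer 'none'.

Fragment 1: offset=10 len=3
Fragment 2: offset=0 len=2
Fragment 3: offset=2 len=2
Gaps: 4-9 13-16

Answer: 4-9 13-16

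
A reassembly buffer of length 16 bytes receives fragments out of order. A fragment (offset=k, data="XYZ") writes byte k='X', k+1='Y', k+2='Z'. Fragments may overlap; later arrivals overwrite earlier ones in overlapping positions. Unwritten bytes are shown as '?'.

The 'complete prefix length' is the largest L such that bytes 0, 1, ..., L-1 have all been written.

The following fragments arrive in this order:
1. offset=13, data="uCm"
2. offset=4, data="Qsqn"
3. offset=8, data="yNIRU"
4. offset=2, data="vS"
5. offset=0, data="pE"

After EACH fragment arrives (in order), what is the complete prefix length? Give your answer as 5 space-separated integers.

Fragment 1: offset=13 data="uCm" -> buffer=?????????????uCm -> prefix_len=0
Fragment 2: offset=4 data="Qsqn" -> buffer=????Qsqn?????uCm -> prefix_len=0
Fragment 3: offset=8 data="yNIRU" -> buffer=????QsqnyNIRUuCm -> prefix_len=0
Fragment 4: offset=2 data="vS" -> buffer=??vSQsqnyNIRUuCm -> prefix_len=0
Fragment 5: offset=0 data="pE" -> buffer=pEvSQsqnyNIRUuCm -> prefix_len=16

Answer: 0 0 0 0 16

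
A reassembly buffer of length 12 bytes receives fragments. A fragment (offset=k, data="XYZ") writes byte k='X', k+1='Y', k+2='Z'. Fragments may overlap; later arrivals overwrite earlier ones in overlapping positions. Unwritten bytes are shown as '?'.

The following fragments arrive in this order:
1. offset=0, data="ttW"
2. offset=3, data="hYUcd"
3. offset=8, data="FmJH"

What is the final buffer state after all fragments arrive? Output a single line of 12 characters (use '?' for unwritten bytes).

Answer: ttWhYUcdFmJH

Derivation:
Fragment 1: offset=0 data="ttW" -> buffer=ttW?????????
Fragment 2: offset=3 data="hYUcd" -> buffer=ttWhYUcd????
Fragment 3: offset=8 data="FmJH" -> buffer=ttWhYUcdFmJH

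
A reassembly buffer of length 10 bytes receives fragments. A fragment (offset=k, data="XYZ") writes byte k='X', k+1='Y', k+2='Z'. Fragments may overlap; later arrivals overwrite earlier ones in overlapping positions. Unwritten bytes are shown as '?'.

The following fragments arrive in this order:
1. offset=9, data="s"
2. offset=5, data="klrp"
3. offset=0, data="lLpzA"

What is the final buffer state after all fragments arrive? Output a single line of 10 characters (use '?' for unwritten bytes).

Answer: lLpzAklrps

Derivation:
Fragment 1: offset=9 data="s" -> buffer=?????????s
Fragment 2: offset=5 data="klrp" -> buffer=?????klrps
Fragment 3: offset=0 data="lLpzA" -> buffer=lLpzAklrps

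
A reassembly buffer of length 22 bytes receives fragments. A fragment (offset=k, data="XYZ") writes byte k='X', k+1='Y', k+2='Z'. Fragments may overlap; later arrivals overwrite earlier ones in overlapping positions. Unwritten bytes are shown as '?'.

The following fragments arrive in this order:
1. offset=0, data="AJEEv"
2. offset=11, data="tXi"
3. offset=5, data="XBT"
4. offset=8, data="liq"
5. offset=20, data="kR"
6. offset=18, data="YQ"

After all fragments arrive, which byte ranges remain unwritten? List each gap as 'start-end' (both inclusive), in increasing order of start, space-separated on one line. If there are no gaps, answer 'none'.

Answer: 14-17

Derivation:
Fragment 1: offset=0 len=5
Fragment 2: offset=11 len=3
Fragment 3: offset=5 len=3
Fragment 4: offset=8 len=3
Fragment 5: offset=20 len=2
Fragment 6: offset=18 len=2
Gaps: 14-17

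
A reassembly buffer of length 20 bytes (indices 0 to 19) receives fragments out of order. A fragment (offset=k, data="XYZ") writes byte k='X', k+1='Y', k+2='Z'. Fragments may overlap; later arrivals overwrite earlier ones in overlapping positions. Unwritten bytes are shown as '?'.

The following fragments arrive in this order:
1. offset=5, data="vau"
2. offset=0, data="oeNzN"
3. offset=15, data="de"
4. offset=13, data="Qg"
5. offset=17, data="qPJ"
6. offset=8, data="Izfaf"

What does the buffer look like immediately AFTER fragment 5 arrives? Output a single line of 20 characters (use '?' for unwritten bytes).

Answer: oeNzNvau?????QgdeqPJ

Derivation:
Fragment 1: offset=5 data="vau" -> buffer=?????vau????????????
Fragment 2: offset=0 data="oeNzN" -> buffer=oeNzNvau????????????
Fragment 3: offset=15 data="de" -> buffer=oeNzNvau???????de???
Fragment 4: offset=13 data="Qg" -> buffer=oeNzNvau?????Qgde???
Fragment 5: offset=17 data="qPJ" -> buffer=oeNzNvau?????QgdeqPJ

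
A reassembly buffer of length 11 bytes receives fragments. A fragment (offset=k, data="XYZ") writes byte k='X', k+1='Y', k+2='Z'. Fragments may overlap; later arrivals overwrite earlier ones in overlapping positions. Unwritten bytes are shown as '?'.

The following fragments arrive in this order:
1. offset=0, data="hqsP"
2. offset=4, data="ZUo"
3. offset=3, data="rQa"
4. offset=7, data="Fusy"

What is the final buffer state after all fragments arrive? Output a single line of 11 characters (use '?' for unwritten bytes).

Fragment 1: offset=0 data="hqsP" -> buffer=hqsP???????
Fragment 2: offset=4 data="ZUo" -> buffer=hqsPZUo????
Fragment 3: offset=3 data="rQa" -> buffer=hqsrQao????
Fragment 4: offset=7 data="Fusy" -> buffer=hqsrQaoFusy

Answer: hqsrQaoFusy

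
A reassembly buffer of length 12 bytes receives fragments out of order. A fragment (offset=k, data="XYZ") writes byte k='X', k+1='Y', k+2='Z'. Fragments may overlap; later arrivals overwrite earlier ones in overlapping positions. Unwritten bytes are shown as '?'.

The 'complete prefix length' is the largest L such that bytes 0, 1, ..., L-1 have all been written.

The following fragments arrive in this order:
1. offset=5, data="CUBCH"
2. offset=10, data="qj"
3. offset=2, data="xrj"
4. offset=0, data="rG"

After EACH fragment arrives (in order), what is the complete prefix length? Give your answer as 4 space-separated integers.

Fragment 1: offset=5 data="CUBCH" -> buffer=?????CUBCH?? -> prefix_len=0
Fragment 2: offset=10 data="qj" -> buffer=?????CUBCHqj -> prefix_len=0
Fragment 3: offset=2 data="xrj" -> buffer=??xrjCUBCHqj -> prefix_len=0
Fragment 4: offset=0 data="rG" -> buffer=rGxrjCUBCHqj -> prefix_len=12

Answer: 0 0 0 12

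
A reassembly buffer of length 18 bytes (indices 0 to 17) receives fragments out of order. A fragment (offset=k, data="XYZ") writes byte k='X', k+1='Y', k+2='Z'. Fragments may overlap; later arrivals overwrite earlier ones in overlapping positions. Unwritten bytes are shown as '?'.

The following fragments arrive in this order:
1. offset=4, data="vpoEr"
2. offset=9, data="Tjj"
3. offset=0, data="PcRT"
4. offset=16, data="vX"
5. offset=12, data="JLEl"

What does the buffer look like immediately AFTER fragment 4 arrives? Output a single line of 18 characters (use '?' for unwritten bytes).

Fragment 1: offset=4 data="vpoEr" -> buffer=????vpoEr?????????
Fragment 2: offset=9 data="Tjj" -> buffer=????vpoErTjj??????
Fragment 3: offset=0 data="PcRT" -> buffer=PcRTvpoErTjj??????
Fragment 4: offset=16 data="vX" -> buffer=PcRTvpoErTjj????vX

Answer: PcRTvpoErTjj????vX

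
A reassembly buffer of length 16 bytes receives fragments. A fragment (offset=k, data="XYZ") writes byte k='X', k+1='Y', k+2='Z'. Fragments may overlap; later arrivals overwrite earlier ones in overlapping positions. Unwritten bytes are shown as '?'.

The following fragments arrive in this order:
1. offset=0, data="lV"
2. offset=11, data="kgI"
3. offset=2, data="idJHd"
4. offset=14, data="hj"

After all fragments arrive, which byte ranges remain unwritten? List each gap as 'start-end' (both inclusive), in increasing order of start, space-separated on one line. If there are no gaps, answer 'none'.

Answer: 7-10

Derivation:
Fragment 1: offset=0 len=2
Fragment 2: offset=11 len=3
Fragment 3: offset=2 len=5
Fragment 4: offset=14 len=2
Gaps: 7-10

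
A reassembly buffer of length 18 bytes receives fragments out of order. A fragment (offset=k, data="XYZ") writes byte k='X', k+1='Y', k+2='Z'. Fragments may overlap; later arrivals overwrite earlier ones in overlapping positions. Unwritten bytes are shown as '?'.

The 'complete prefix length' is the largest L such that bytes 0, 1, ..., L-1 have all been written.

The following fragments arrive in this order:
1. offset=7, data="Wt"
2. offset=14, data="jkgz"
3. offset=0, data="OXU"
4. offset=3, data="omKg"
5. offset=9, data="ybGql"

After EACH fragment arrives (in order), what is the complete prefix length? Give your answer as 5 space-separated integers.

Fragment 1: offset=7 data="Wt" -> buffer=???????Wt????????? -> prefix_len=0
Fragment 2: offset=14 data="jkgz" -> buffer=???????Wt?????jkgz -> prefix_len=0
Fragment 3: offset=0 data="OXU" -> buffer=OXU????Wt?????jkgz -> prefix_len=3
Fragment 4: offset=3 data="omKg" -> buffer=OXUomKgWt?????jkgz -> prefix_len=9
Fragment 5: offset=9 data="ybGql" -> buffer=OXUomKgWtybGqljkgz -> prefix_len=18

Answer: 0 0 3 9 18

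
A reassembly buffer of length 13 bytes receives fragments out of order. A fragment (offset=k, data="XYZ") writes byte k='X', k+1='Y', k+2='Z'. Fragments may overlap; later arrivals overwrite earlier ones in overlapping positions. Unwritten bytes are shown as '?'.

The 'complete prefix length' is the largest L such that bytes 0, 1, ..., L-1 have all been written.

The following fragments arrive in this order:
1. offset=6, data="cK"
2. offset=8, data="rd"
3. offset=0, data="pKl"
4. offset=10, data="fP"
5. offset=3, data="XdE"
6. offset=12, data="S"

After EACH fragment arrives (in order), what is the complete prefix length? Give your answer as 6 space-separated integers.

Answer: 0 0 3 3 12 13

Derivation:
Fragment 1: offset=6 data="cK" -> buffer=??????cK????? -> prefix_len=0
Fragment 2: offset=8 data="rd" -> buffer=??????cKrd??? -> prefix_len=0
Fragment 3: offset=0 data="pKl" -> buffer=pKl???cKrd??? -> prefix_len=3
Fragment 4: offset=10 data="fP" -> buffer=pKl???cKrdfP? -> prefix_len=3
Fragment 5: offset=3 data="XdE" -> buffer=pKlXdEcKrdfP? -> prefix_len=12
Fragment 6: offset=12 data="S" -> buffer=pKlXdEcKrdfPS -> prefix_len=13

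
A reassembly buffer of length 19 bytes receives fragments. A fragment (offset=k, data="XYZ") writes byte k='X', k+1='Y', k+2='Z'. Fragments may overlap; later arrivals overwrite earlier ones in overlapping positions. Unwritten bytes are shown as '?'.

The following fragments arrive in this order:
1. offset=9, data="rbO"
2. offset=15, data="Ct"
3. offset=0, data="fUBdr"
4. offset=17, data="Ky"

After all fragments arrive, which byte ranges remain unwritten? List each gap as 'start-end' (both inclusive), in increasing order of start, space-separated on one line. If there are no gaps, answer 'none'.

Fragment 1: offset=9 len=3
Fragment 2: offset=15 len=2
Fragment 3: offset=0 len=5
Fragment 4: offset=17 len=2
Gaps: 5-8 12-14

Answer: 5-8 12-14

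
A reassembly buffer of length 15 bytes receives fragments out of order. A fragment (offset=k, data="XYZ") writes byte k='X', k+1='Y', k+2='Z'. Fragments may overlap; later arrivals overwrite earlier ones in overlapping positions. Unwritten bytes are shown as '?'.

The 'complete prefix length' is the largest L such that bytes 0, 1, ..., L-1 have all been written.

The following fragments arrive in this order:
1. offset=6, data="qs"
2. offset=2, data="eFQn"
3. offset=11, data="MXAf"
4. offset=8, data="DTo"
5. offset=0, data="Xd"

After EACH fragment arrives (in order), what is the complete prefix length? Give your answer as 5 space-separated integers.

Answer: 0 0 0 0 15

Derivation:
Fragment 1: offset=6 data="qs" -> buffer=??????qs??????? -> prefix_len=0
Fragment 2: offset=2 data="eFQn" -> buffer=??eFQnqs??????? -> prefix_len=0
Fragment 3: offset=11 data="MXAf" -> buffer=??eFQnqs???MXAf -> prefix_len=0
Fragment 4: offset=8 data="DTo" -> buffer=??eFQnqsDToMXAf -> prefix_len=0
Fragment 5: offset=0 data="Xd" -> buffer=XdeFQnqsDToMXAf -> prefix_len=15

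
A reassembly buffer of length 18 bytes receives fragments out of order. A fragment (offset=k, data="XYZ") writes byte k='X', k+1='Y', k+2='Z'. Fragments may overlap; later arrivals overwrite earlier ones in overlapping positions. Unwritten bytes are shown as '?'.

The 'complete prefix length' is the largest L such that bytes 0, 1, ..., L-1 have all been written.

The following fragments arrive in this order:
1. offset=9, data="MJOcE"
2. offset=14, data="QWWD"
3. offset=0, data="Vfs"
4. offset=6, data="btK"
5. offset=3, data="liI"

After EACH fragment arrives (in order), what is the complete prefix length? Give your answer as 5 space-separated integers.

Answer: 0 0 3 3 18

Derivation:
Fragment 1: offset=9 data="MJOcE" -> buffer=?????????MJOcE???? -> prefix_len=0
Fragment 2: offset=14 data="QWWD" -> buffer=?????????MJOcEQWWD -> prefix_len=0
Fragment 3: offset=0 data="Vfs" -> buffer=Vfs??????MJOcEQWWD -> prefix_len=3
Fragment 4: offset=6 data="btK" -> buffer=Vfs???btKMJOcEQWWD -> prefix_len=3
Fragment 5: offset=3 data="liI" -> buffer=VfsliIbtKMJOcEQWWD -> prefix_len=18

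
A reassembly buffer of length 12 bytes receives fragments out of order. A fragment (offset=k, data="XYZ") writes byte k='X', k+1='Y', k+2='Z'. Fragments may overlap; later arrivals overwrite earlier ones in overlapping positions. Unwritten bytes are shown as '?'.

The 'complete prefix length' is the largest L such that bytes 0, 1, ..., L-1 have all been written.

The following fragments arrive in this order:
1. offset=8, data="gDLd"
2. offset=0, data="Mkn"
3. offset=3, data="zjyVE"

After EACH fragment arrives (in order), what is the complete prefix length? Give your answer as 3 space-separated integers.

Fragment 1: offset=8 data="gDLd" -> buffer=????????gDLd -> prefix_len=0
Fragment 2: offset=0 data="Mkn" -> buffer=Mkn?????gDLd -> prefix_len=3
Fragment 3: offset=3 data="zjyVE" -> buffer=MknzjyVEgDLd -> prefix_len=12

Answer: 0 3 12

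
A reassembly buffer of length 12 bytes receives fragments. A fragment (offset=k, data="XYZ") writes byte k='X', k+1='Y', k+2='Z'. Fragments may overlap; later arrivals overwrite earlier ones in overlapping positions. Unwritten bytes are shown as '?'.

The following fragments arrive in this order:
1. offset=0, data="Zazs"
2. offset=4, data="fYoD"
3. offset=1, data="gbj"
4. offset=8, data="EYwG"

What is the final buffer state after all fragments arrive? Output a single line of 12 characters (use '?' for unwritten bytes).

Fragment 1: offset=0 data="Zazs" -> buffer=Zazs????????
Fragment 2: offset=4 data="fYoD" -> buffer=ZazsfYoD????
Fragment 3: offset=1 data="gbj" -> buffer=ZgbjfYoD????
Fragment 4: offset=8 data="EYwG" -> buffer=ZgbjfYoDEYwG

Answer: ZgbjfYoDEYwG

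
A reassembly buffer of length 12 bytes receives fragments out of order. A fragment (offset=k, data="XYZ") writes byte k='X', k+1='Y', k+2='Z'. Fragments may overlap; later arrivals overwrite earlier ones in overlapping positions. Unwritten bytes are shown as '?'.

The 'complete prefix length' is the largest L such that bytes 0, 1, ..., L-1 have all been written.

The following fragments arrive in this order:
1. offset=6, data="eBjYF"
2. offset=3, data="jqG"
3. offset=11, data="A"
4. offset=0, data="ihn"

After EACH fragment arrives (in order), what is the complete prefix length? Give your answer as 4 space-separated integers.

Answer: 0 0 0 12

Derivation:
Fragment 1: offset=6 data="eBjYF" -> buffer=??????eBjYF? -> prefix_len=0
Fragment 2: offset=3 data="jqG" -> buffer=???jqGeBjYF? -> prefix_len=0
Fragment 3: offset=11 data="A" -> buffer=???jqGeBjYFA -> prefix_len=0
Fragment 4: offset=0 data="ihn" -> buffer=ihnjqGeBjYFA -> prefix_len=12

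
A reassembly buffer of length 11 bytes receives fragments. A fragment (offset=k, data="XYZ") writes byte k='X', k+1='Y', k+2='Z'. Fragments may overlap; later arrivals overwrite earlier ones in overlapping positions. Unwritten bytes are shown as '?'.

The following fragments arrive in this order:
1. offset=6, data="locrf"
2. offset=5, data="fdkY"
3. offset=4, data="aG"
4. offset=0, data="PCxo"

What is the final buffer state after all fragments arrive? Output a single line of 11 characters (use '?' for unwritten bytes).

Fragment 1: offset=6 data="locrf" -> buffer=??????locrf
Fragment 2: offset=5 data="fdkY" -> buffer=?????fdkYrf
Fragment 3: offset=4 data="aG" -> buffer=????aGdkYrf
Fragment 4: offset=0 data="PCxo" -> buffer=PCxoaGdkYrf

Answer: PCxoaGdkYrf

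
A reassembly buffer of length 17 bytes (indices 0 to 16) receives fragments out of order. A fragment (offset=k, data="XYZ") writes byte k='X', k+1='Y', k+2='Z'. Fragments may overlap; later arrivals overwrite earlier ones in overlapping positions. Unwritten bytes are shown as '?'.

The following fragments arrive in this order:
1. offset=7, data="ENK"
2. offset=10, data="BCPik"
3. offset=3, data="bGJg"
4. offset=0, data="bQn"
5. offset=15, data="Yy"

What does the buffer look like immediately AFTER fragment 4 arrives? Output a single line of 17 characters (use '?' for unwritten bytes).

Answer: bQnbGJgENKBCPik??

Derivation:
Fragment 1: offset=7 data="ENK" -> buffer=???????ENK???????
Fragment 2: offset=10 data="BCPik" -> buffer=???????ENKBCPik??
Fragment 3: offset=3 data="bGJg" -> buffer=???bGJgENKBCPik??
Fragment 4: offset=0 data="bQn" -> buffer=bQnbGJgENKBCPik??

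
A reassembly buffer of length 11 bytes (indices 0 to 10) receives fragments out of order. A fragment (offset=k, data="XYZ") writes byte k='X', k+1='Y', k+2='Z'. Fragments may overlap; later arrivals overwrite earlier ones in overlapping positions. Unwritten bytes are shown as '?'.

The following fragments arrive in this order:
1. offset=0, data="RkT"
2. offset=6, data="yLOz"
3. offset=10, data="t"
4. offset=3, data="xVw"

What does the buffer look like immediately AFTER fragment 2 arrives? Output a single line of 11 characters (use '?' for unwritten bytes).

Answer: RkT???yLOz?

Derivation:
Fragment 1: offset=0 data="RkT" -> buffer=RkT????????
Fragment 2: offset=6 data="yLOz" -> buffer=RkT???yLOz?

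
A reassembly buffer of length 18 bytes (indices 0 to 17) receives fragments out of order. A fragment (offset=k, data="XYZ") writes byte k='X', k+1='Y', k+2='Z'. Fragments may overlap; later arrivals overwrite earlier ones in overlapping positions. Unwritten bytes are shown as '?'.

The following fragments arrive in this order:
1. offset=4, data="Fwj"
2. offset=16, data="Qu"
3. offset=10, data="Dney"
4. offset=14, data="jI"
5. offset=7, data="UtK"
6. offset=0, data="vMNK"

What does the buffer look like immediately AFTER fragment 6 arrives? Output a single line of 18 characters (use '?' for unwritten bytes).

Answer: vMNKFwjUtKDneyjIQu

Derivation:
Fragment 1: offset=4 data="Fwj" -> buffer=????Fwj???????????
Fragment 2: offset=16 data="Qu" -> buffer=????Fwj?????????Qu
Fragment 3: offset=10 data="Dney" -> buffer=????Fwj???Dney??Qu
Fragment 4: offset=14 data="jI" -> buffer=????Fwj???DneyjIQu
Fragment 5: offset=7 data="UtK" -> buffer=????FwjUtKDneyjIQu
Fragment 6: offset=0 data="vMNK" -> buffer=vMNKFwjUtKDneyjIQu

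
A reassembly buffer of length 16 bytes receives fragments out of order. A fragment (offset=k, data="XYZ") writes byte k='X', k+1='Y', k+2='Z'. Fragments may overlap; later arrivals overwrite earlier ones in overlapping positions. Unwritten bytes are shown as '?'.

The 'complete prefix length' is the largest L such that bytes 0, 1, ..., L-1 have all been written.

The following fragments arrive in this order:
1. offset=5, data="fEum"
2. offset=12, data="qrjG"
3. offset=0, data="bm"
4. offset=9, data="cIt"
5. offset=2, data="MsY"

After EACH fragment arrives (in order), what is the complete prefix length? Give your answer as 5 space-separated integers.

Fragment 1: offset=5 data="fEum" -> buffer=?????fEum??????? -> prefix_len=0
Fragment 2: offset=12 data="qrjG" -> buffer=?????fEum???qrjG -> prefix_len=0
Fragment 3: offset=0 data="bm" -> buffer=bm???fEum???qrjG -> prefix_len=2
Fragment 4: offset=9 data="cIt" -> buffer=bm???fEumcItqrjG -> prefix_len=2
Fragment 5: offset=2 data="MsY" -> buffer=bmMsYfEumcItqrjG -> prefix_len=16

Answer: 0 0 2 2 16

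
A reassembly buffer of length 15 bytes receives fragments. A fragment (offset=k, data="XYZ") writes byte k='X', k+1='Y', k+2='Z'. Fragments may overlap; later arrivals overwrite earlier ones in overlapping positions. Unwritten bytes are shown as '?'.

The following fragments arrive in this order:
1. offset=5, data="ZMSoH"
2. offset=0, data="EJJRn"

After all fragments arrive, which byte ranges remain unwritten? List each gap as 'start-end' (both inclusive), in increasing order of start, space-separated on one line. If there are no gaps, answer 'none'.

Fragment 1: offset=5 len=5
Fragment 2: offset=0 len=5
Gaps: 10-14

Answer: 10-14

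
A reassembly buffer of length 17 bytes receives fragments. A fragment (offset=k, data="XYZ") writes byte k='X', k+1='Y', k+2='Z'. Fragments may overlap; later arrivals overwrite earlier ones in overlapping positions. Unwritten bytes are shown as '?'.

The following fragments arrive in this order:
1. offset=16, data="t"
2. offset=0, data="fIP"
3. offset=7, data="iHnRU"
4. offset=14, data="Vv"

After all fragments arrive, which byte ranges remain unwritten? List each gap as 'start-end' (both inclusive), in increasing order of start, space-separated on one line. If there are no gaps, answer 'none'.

Answer: 3-6 12-13

Derivation:
Fragment 1: offset=16 len=1
Fragment 2: offset=0 len=3
Fragment 3: offset=7 len=5
Fragment 4: offset=14 len=2
Gaps: 3-6 12-13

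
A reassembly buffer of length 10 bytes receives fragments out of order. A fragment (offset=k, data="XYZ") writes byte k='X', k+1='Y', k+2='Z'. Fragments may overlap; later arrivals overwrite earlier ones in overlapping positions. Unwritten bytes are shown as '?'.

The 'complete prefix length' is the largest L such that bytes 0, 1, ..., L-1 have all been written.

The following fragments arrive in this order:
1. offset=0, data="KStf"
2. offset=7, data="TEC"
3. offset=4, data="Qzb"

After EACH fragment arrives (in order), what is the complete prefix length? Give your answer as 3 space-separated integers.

Fragment 1: offset=0 data="KStf" -> buffer=KStf?????? -> prefix_len=4
Fragment 2: offset=7 data="TEC" -> buffer=KStf???TEC -> prefix_len=4
Fragment 3: offset=4 data="Qzb" -> buffer=KStfQzbTEC -> prefix_len=10

Answer: 4 4 10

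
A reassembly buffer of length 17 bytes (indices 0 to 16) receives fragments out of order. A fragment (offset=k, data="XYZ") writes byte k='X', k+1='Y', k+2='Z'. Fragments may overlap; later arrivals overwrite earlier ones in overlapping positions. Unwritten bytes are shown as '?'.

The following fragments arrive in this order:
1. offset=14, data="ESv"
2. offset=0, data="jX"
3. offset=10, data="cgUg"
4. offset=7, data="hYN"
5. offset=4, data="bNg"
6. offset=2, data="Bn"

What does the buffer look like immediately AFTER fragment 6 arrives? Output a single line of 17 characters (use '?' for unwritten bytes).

Fragment 1: offset=14 data="ESv" -> buffer=??????????????ESv
Fragment 2: offset=0 data="jX" -> buffer=jX????????????ESv
Fragment 3: offset=10 data="cgUg" -> buffer=jX????????cgUgESv
Fragment 4: offset=7 data="hYN" -> buffer=jX?????hYNcgUgESv
Fragment 5: offset=4 data="bNg" -> buffer=jX??bNghYNcgUgESv
Fragment 6: offset=2 data="Bn" -> buffer=jXBnbNghYNcgUgESv

Answer: jXBnbNghYNcgUgESv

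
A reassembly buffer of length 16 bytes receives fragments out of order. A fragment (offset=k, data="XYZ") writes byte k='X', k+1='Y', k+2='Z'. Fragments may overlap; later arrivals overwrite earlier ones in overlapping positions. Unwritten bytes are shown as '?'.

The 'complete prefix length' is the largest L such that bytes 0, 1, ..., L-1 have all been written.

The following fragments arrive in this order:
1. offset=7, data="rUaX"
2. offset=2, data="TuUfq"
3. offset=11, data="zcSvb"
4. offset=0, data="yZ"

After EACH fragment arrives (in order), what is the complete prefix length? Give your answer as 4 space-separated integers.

Answer: 0 0 0 16

Derivation:
Fragment 1: offset=7 data="rUaX" -> buffer=???????rUaX????? -> prefix_len=0
Fragment 2: offset=2 data="TuUfq" -> buffer=??TuUfqrUaX????? -> prefix_len=0
Fragment 3: offset=11 data="zcSvb" -> buffer=??TuUfqrUaXzcSvb -> prefix_len=0
Fragment 4: offset=0 data="yZ" -> buffer=yZTuUfqrUaXzcSvb -> prefix_len=16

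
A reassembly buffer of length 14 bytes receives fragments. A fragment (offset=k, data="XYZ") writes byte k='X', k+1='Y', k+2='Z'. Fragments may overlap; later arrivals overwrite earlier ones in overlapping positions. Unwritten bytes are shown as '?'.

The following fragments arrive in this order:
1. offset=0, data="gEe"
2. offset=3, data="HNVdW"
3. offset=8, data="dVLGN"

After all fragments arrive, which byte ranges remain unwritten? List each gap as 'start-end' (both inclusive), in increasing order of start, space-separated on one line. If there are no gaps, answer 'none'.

Fragment 1: offset=0 len=3
Fragment 2: offset=3 len=5
Fragment 3: offset=8 len=5
Gaps: 13-13

Answer: 13-13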